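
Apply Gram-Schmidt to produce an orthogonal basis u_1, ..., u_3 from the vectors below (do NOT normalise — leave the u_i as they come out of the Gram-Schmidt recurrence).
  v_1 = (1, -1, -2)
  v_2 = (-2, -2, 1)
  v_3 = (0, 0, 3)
Orthogonal basis:
  u_1 = (1, -1, -2)
  u_2 = (-5/3, -7/3, 1/3)
  u_3 = (6/5, -18/25, 24/25)

Apply the Gram-Schmidt recurrence
  u_1 = v_1
  u_i = v_i − Σ_{j<i} ((v_i · u_j) / (u_j · u_j)) · u_j.

Step by step this gives:
  u_1 = (1, -1, -2)
  u_2 = (-5/3, -7/3, 1/3)
  u_3 = (6/5, -18/25, 24/25)

Orthogonality check:
  u_2 · u_1 = 0 (should be 0)
  u_3 · u_1 = 0 (should be 0)
  u_3 · u_2 = 0 (should be 0)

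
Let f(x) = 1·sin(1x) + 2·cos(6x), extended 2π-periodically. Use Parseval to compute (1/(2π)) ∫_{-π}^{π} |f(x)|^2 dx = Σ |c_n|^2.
Σ |c_n|^2 = 5/2

Expand |f|^2 and use orthogonality of {sin(nx), cos(mx)} on [-π, π]:
  ∫_{-π}^{π} sin(nx)^2 dx = π, ∫ cos(mx)^2 dx = π, and cross terms integrate to 0.
So ∫_{-π}^{π} f(x)^2 dx = 1^2 · π + 2^2 · π = (1 + 4)π.
Divide by 2π: (1 + 4)/2 = 5/2.
By Parseval, this equals Σ |c_n|^2.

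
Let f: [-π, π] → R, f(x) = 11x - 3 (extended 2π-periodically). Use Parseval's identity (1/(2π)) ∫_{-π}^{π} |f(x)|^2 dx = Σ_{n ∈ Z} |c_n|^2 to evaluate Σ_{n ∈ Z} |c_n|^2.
Σ |c_n|^2 = 121π^2/3 + 9

Expand and integrate term by term over [-π, π]:
  ∫ (11x)^2 dx = 121·(2π^3/3); ∫ 2·11·(-3)·x dx = 0 (odd integrand); ∫ (-3)^2 dx = 9·2π.
So (1/(2π)) ∫_{-π}^{π} (11x - 3)^2 dx = 121π^2/3 + 9 = 121π^2/3 + 9.
Parseval ⇒ Σ |c_n|^2 = 121π^2/3 + 9.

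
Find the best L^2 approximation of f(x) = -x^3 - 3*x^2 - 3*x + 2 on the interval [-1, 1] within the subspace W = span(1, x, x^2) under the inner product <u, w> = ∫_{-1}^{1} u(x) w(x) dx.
g(x) = -3*x^2 - 18*x/5 + 2

The best approximation g ∈ W is the orthogonal projection of f onto W. Writing g = a_0 + a_1 x + a_2 x^2, the coefficients solve the normal equations G · a = b where
  G_{ij} = <φ_i, φ_j> and b_i = <f, φ_i>, with φ_0 = 1, φ_1 = x, φ_2 = x^2.
G =
  [2, 0, 2/3]
  [0, 2/3, 0]
  [2/3, 0, 2/5],
b = (2, -12/5, 2/15).
Solving gives a_0 = 2, a_1 = -18/5, a_2 = -3, so
  g(x) = -3*x^2 - 18*x/5 + 2.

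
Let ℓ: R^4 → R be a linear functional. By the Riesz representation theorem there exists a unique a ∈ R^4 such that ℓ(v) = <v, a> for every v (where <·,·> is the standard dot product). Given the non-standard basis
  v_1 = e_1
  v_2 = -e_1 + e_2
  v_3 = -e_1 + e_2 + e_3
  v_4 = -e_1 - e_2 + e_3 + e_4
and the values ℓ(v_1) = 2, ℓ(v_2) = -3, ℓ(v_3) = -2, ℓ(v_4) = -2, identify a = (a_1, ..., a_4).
a = (2, -1, 1, -2)

Write a = (a_1, ..., a_4) in the standard basis. For each basis vector v_i, ℓ(v_i) = <v_i, a> is a linear equation in the a_j's. Collect the n equations into a matrix system V a = ℓ, where row i of V is v_i (expressed in the standard basis). Since V is invertible (lower-triangular with 1s on the diagonal, up to permutation), solve by back-substitution:
  V =
[[1, 0, 0, 0],
 [-1, 1, 0, 0],
 [-1, 1, 1, 0],
 [-1, -1, 1, 1]]
  V a = (2, -3, -2, -2)
Solving gives a = (2, -1, 1, -2).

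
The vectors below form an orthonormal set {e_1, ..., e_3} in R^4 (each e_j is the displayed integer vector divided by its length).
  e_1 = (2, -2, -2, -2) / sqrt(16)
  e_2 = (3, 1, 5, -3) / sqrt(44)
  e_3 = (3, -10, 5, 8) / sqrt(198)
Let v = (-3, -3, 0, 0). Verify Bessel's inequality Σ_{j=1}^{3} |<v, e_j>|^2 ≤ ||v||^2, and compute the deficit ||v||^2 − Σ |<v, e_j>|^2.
Σ |<v, e_j>|^2 = 11/2; ||v||^2 = 18; deficit = 25/2

Write each e_j = u_j / sqrt(<u_j, u_j>) where u_j is the displayed integer vector. Then <v, e_j> = <v, u_j> / sqrt(<u_j, u_j>), so |<v, e_j>|^2 = <v, u_j>^2 / <u_j, u_j>.
Coefficients: <v, e_1> = 0/sqrt(16), <v, e_2> = -12/sqrt(44), <v, e_3> = 21/sqrt(198).
Square and sum: Σ |<v, e_j>|^2 = 11/2.
Compute ||v||^2 = v·v = 18.
Deficit = 18 − 11/2 = 25/2 ≥ 0, confirming Bessel's inequality. (The deficit equals ||v − Σ <v,e_j> e_j||^2, the squared distance from v to span{e_j}.)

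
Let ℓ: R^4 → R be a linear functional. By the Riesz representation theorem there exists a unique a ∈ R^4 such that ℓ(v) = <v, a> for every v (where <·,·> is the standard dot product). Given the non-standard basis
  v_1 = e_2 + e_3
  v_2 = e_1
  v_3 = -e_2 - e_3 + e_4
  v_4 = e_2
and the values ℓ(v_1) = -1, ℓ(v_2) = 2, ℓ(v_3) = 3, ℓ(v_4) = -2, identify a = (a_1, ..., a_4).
a = (2, -2, 1, 2)

Write a = (a_1, ..., a_4) in the standard basis. For each basis vector v_i, ℓ(v_i) = <v_i, a> is a linear equation in the a_j's. Collect the n equations into a matrix system V a = ℓ, where row i of V is v_i (expressed in the standard basis). Since V is invertible (lower-triangular with 1s on the diagonal, up to permutation), solve by back-substitution:
  V =
[[0, 1, 1, 0],
 [1, 0, 0, 0],
 [0, -1, -1, 1],
 [0, 1, 0, 0]]
  V a = (-1, 2, 3, -2)
Solving gives a = (2, -2, 1, 2).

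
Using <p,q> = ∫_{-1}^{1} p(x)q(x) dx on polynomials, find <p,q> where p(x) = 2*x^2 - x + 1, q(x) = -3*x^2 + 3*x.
<p,q> = -32/5

Expand the product: p(x)·q(x) = -6*x^4 + 9*x^3 - 6*x^2 + 3*x.
∫_{-1}^{1} of each monomial x^k gives [2/(k+1) if k even, 0 if k odd]. Integrating term-by-term (or equivalently evaluating the antiderivative F(x) = -6*x^5/5 + 9*x^4/4 - 2*x^3 + 3*x^2/2 at the endpoints):
  F(1) − F(−1) = 11/20 − (139/20) = -32/5.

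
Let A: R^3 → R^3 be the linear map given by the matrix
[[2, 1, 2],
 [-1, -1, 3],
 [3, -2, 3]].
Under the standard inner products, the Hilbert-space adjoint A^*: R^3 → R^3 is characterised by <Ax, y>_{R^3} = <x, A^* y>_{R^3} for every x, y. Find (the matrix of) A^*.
A^* = A^T =
[[2, -1, 3],
 [1, -1, -2],
 [2, 3, 3]]

For real matrices with standard dot products, the defining identity <Ax, y> = <x, A^* y> gives (Ax)^T y = x^T (A^*) y, i.e. x^T A^T y = x^T (A^*) y. Since this holds for all x, y, we must have A^* = A^T. Therefore
A^* =
[[2, -1, 3],
 [1, -1, -2],
 [2, 3, 3]].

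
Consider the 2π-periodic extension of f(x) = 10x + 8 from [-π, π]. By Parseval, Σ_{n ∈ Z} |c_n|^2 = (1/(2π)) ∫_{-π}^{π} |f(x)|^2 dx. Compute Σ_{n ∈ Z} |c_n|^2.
Σ |c_n|^2 = 100π^2/3 + 64

Expand and integrate term by term over [-π, π]:
  ∫ (10x)^2 dx = 100·(2π^3/3); ∫ 2·10·(8)·x dx = 0 (odd integrand); ∫ 8^2 dx = 64·2π.
So (1/(2π)) ∫_{-π}^{π} (10x + 8)^2 dx = 100π^2/3 + 64 = 100π^2/3 + 64.
Parseval ⇒ Σ |c_n|^2 = 100π^2/3 + 64.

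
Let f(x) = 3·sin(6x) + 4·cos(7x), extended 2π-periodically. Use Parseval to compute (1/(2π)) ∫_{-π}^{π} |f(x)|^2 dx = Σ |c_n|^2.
Σ |c_n|^2 = 25/2

Expand |f|^2 and use orthogonality of {sin(nx), cos(mx)} on [-π, π]:
  ∫_{-π}^{π} sin(nx)^2 dx = π, ∫ cos(mx)^2 dx = π, and cross terms integrate to 0.
So ∫_{-π}^{π} f(x)^2 dx = 3^2 · π + 4^2 · π = (9 + 16)π.
Divide by 2π: (9 + 16)/2 = 25/2.
By Parseval, this equals Σ |c_n|^2.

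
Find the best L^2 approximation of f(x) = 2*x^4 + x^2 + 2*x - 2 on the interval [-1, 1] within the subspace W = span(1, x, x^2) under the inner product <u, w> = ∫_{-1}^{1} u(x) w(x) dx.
g(x) = 19*x^2/7 + 2*x - 76/35

The best approximation g ∈ W is the orthogonal projection of f onto W. Writing g = a_0 + a_1 x + a_2 x^2, the coefficients solve the normal equations G · a = b where
  G_{ij} = <φ_i, φ_j> and b_i = <f, φ_i>, with φ_0 = 1, φ_1 = x, φ_2 = x^2.
G =
  [2, 0, 2/3]
  [0, 2/3, 0]
  [2/3, 0, 2/5],
b = (-38/15, 4/3, -38/105).
Solving gives a_0 = -76/35, a_1 = 2, a_2 = 19/7, so
  g(x) = 19*x^2/7 + 2*x - 76/35.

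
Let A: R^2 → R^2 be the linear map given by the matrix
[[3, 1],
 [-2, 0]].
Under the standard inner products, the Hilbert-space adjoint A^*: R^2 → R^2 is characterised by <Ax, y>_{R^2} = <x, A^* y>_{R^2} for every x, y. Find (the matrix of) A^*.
A^* = A^T =
[[3, -2],
 [1, 0]]

For real matrices with standard dot products, the defining identity <Ax, y> = <x, A^* y> gives (Ax)^T y = x^T (A^*) y, i.e. x^T A^T y = x^T (A^*) y. Since this holds for all x, y, we must have A^* = A^T. Therefore
A^* =
[[3, -2],
 [1, 0]].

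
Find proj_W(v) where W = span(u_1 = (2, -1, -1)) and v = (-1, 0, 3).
proj_W(v) = (-5/3, 5/6, 5/6)

Set up U = [u_1 | ... | u_1] ∈ R^(3×1). The projector onto W = col(U) is P = U (U^T U)^(-1) U^T.
Compute U^T U =
  [6],
and U^T v = (-5).
Solve U^T U · c = U^T v for the coefficients: c = (-5/6). The projection is proj_W(v) = U c.
Check: (v - proj_W(v)) · u_1 = 0  (should be 0).
Result: proj_W(v) = (-5/3, 5/6, 5/6).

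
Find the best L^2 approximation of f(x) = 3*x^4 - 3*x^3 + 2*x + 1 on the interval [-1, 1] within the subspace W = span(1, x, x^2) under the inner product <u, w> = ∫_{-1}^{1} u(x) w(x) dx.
g(x) = 18*x^2/7 + x/5 + 26/35

The best approximation g ∈ W is the orthogonal projection of f onto W. Writing g = a_0 + a_1 x + a_2 x^2, the coefficients solve the normal equations G · a = b where
  G_{ij} = <φ_i, φ_j> and b_i = <f, φ_i>, with φ_0 = 1, φ_1 = x, φ_2 = x^2.
G =
  [2, 0, 2/3]
  [0, 2/3, 0]
  [2/3, 0, 2/5],
b = (16/5, 2/15, 32/21).
Solving gives a_0 = 26/35, a_1 = 1/5, a_2 = 18/7, so
  g(x) = 18*x^2/7 + x/5 + 26/35.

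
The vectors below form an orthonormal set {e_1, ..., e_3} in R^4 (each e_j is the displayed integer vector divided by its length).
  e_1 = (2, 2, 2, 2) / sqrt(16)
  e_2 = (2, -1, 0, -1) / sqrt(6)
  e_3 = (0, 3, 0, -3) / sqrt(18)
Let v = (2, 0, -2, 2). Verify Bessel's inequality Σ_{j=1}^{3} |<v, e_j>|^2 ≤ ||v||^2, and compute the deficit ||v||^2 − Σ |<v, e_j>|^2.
Σ |<v, e_j>|^2 = 11/3; ||v||^2 = 12; deficit = 25/3

Write each e_j = u_j / sqrt(<u_j, u_j>) where u_j is the displayed integer vector. Then <v, e_j> = <v, u_j> / sqrt(<u_j, u_j>), so |<v, e_j>|^2 = <v, u_j>^2 / <u_j, u_j>.
Coefficients: <v, e_1> = 4/sqrt(16), <v, e_2> = 2/sqrt(6), <v, e_3> = -6/sqrt(18).
Square and sum: Σ |<v, e_j>|^2 = 11/3.
Compute ||v||^2 = v·v = 12.
Deficit = 12 − 11/3 = 25/3 ≥ 0, confirming Bessel's inequality. (The deficit equals ||v − Σ <v,e_j> e_j||^2, the squared distance from v to span{e_j}.)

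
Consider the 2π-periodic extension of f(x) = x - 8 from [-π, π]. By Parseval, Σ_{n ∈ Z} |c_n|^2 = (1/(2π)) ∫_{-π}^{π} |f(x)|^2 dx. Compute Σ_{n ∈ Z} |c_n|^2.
Σ |c_n|^2 = π^2/3 + 64

Expand and integrate term by term over [-π, π]:
  ∫ (x)^2 dx = 1·(2π^3/3); ∫ 2·1·(-8)·x dx = 0 (odd integrand); ∫ (-8)^2 dx = 64·2π.
So (1/(2π)) ∫_{-π}^{π} (x - 8)^2 dx = 1π^2/3 + 64 = π^2/3 + 64.
Parseval ⇒ Σ |c_n|^2 = π^2/3 + 64.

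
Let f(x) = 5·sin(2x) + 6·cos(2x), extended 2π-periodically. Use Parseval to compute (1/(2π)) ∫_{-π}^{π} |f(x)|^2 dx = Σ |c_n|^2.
Σ |c_n|^2 = 61/2

Expand |f|^2 and use orthogonality of {sin(nx), cos(mx)} on [-π, π]:
  ∫_{-π}^{π} sin(nx)^2 dx = π, ∫ cos(mx)^2 dx = π, and cross terms integrate to 0.
So ∫_{-π}^{π} f(x)^2 dx = 5^2 · π + 6^2 · π = (25 + 36)π.
Divide by 2π: (25 + 36)/2 = 61/2.
By Parseval, this equals Σ |c_n|^2.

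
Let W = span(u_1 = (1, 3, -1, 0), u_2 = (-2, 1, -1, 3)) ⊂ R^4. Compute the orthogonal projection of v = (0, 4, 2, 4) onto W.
proj_W(v) = (-146/161, 500/161, -256/161, 402/161)

Set up U = [u_1 | ... | u_2] ∈ R^(4×2). The projector onto W = col(U) is P = U (U^T U)^(-1) U^T.
Compute U^T U =
  [11, 2]
  [2, 15],
and U^T v = (10, 14).
Solve U^T U · c = U^T v for the coefficients: c = (122/161, 134/161). The projection is proj_W(v) = U c.
Check: (v - proj_W(v)) · u_1 = 0  (should be 0).
Check: (v - proj_W(v)) · u_2 = 0  (should be 0).
Result: proj_W(v) = (-146/161, 500/161, -256/161, 402/161).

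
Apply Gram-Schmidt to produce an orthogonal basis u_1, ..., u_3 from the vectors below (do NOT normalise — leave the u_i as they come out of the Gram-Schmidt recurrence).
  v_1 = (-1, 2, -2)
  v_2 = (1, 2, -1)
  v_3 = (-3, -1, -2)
Orthogonal basis:
  u_1 = (-1, 2, -2)
  u_2 = (14/9, 8/9, 1/9)
  u_3 = (10/29, -15/29, -20/29)

Apply the Gram-Schmidt recurrence
  u_1 = v_1
  u_i = v_i − Σ_{j<i} ((v_i · u_j) / (u_j · u_j)) · u_j.

Step by step this gives:
  u_1 = (-1, 2, -2)
  u_2 = (14/9, 8/9, 1/9)
  u_3 = (10/29, -15/29, -20/29)

Orthogonality check:
  u_2 · u_1 = 0 (should be 0)
  u_3 · u_1 = 0 (should be 0)
  u_3 · u_2 = 0 (should be 0)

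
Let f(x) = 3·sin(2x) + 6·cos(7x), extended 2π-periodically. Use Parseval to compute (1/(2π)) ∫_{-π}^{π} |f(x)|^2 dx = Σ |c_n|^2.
Σ |c_n|^2 = 45/2

Expand |f|^2 and use orthogonality of {sin(nx), cos(mx)} on [-π, π]:
  ∫_{-π}^{π} sin(nx)^2 dx = π, ∫ cos(mx)^2 dx = π, and cross terms integrate to 0.
So ∫_{-π}^{π} f(x)^2 dx = 3^2 · π + 6^2 · π = (9 + 36)π.
Divide by 2π: (9 + 36)/2 = 45/2.
By Parseval, this equals Σ |c_n|^2.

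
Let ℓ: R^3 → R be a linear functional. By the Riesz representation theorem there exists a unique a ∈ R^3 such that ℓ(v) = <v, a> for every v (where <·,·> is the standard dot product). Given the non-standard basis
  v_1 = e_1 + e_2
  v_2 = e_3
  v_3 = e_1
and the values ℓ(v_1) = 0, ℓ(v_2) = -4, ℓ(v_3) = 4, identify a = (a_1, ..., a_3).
a = (4, -4, -4)

Write a = (a_1, ..., a_3) in the standard basis. For each basis vector v_i, ℓ(v_i) = <v_i, a> is a linear equation in the a_j's. Collect the n equations into a matrix system V a = ℓ, where row i of V is v_i (expressed in the standard basis). Since V is invertible (lower-triangular with 1s on the diagonal, up to permutation), solve by back-substitution:
  V =
[[1, 1, 0],
 [0, 0, 1],
 [1, 0, 0]]
  V a = (0, -4, 4)
Solving gives a = (4, -4, -4).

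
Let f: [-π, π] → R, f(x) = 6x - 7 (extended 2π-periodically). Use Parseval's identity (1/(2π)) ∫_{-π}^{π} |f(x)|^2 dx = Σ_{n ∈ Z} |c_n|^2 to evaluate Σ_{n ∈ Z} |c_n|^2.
Σ |c_n|^2 = 12π^2 + 49

Expand and integrate term by term over [-π, π]:
  ∫ (6x)^2 dx = 36·(2π^3/3); ∫ 2·6·(-7)·x dx = 0 (odd integrand); ∫ (-7)^2 dx = 49·2π.
So (1/(2π)) ∫_{-π}^{π} (6x - 7)^2 dx = 36π^2/3 + 49 = 12π^2 + 49.
Parseval ⇒ Σ |c_n|^2 = 12π^2 + 49.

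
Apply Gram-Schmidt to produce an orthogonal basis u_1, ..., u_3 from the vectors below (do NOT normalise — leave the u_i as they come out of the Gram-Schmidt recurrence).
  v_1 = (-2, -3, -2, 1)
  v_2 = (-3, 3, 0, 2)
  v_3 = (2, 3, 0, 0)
Orthogonal basis:
  u_1 = (-2, -3, -2, 1)
  u_2 = (-28/9, 17/6, -1/9, 37/18)
  u_3 = (347/395, 213/395, -566/395, 201/395)

Apply the Gram-Schmidt recurrence
  u_1 = v_1
  u_i = v_i − Σ_{j<i} ((v_i · u_j) / (u_j · u_j)) · u_j.

Step by step this gives:
  u_1 = (-2, -3, -2, 1)
  u_2 = (-28/9, 17/6, -1/9, 37/18)
  u_3 = (347/395, 213/395, -566/395, 201/395)

Orthogonality check:
  u_2 · u_1 = 0 (should be 0)
  u_3 · u_1 = 0 (should be 0)
  u_3 · u_2 = 0 (should be 0)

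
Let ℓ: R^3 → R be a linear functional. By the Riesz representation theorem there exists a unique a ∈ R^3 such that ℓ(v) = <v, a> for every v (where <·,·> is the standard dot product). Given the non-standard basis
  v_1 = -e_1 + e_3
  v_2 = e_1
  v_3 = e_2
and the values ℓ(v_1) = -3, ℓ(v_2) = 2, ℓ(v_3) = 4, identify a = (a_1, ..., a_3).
a = (2, 4, -1)

Write a = (a_1, ..., a_3) in the standard basis. For each basis vector v_i, ℓ(v_i) = <v_i, a> is a linear equation in the a_j's. Collect the n equations into a matrix system V a = ℓ, where row i of V is v_i (expressed in the standard basis). Since V is invertible (lower-triangular with 1s on the diagonal, up to permutation), solve by back-substitution:
  V =
[[-1, 0, 1],
 [1, 0, 0],
 [0, 1, 0]]
  V a = (-3, 2, 4)
Solving gives a = (2, 4, -1).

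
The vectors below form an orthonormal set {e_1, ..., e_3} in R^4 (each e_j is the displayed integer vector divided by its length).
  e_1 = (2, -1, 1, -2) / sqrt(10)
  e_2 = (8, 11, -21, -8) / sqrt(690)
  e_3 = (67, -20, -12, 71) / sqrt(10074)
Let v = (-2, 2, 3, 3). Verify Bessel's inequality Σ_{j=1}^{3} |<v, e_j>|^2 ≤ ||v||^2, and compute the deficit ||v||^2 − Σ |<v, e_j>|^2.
Σ |<v, e_j>|^2 = 2571/146; ||v||^2 = 26; deficit = 1225/146

Write each e_j = u_j / sqrt(<u_j, u_j>) where u_j is the displayed integer vector. Then <v, e_j> = <v, u_j> / sqrt(<u_j, u_j>), so |<v, e_j>|^2 = <v, u_j>^2 / <u_j, u_j>.
Coefficients: <v, e_1> = -9/sqrt(10), <v, e_2> = -81/sqrt(690), <v, e_3> = 3/sqrt(10074).
Square and sum: Σ |<v, e_j>|^2 = 2571/146.
Compute ||v||^2 = v·v = 26.
Deficit = 26 − 2571/146 = 1225/146 ≥ 0, confirming Bessel's inequality. (The deficit equals ||v − Σ <v,e_j> e_j||^2, the squared distance from v to span{e_j}.)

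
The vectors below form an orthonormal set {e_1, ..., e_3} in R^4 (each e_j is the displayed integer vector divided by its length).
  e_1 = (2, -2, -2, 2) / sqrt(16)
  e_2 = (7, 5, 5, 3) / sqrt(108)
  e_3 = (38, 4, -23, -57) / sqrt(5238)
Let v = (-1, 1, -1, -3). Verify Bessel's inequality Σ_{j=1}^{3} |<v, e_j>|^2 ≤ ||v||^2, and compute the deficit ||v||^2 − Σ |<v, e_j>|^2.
Σ |<v, e_j>|^2 = 1092/97; ||v||^2 = 12; deficit = 72/97

Write each e_j = u_j / sqrt(<u_j, u_j>) where u_j is the displayed integer vector. Then <v, e_j> = <v, u_j> / sqrt(<u_j, u_j>), so |<v, e_j>|^2 = <v, u_j>^2 / <u_j, u_j>.
Coefficients: <v, e_1> = -8/sqrt(16), <v, e_2> = -16/sqrt(108), <v, e_3> = 160/sqrt(5238).
Square and sum: Σ |<v, e_j>|^2 = 1092/97.
Compute ||v||^2 = v·v = 12.
Deficit = 12 − 1092/97 = 72/97 ≥ 0, confirming Bessel's inequality. (The deficit equals ||v − Σ <v,e_j> e_j||^2, the squared distance from v to span{e_j}.)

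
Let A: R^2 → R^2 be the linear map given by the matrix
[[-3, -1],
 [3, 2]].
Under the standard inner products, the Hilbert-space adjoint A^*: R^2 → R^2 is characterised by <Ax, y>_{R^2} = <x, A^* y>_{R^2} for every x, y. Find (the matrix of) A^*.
A^* = A^T =
[[-3, 3],
 [-1, 2]]

For real matrices with standard dot products, the defining identity <Ax, y> = <x, A^* y> gives (Ax)^T y = x^T (A^*) y, i.e. x^T A^T y = x^T (A^*) y. Since this holds for all x, y, we must have A^* = A^T. Therefore
A^* =
[[-3, 3],
 [-1, 2]].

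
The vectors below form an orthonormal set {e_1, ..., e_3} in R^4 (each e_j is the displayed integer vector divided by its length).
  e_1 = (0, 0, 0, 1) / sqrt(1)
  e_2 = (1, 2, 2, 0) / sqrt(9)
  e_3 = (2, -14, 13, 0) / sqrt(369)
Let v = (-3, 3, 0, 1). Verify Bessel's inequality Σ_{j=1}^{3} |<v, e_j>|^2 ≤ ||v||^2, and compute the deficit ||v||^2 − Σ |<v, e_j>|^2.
Σ |<v, e_j>|^2 = 338/41; ||v||^2 = 19; deficit = 441/41

Write each e_j = u_j / sqrt(<u_j, u_j>) where u_j is the displayed integer vector. Then <v, e_j> = <v, u_j> / sqrt(<u_j, u_j>), so |<v, e_j>|^2 = <v, u_j>^2 / <u_j, u_j>.
Coefficients: <v, e_1> = 1/sqrt(1), <v, e_2> = 3/sqrt(9), <v, e_3> = -48/sqrt(369).
Square and sum: Σ |<v, e_j>|^2 = 338/41.
Compute ||v||^2 = v·v = 19.
Deficit = 19 − 338/41 = 441/41 ≥ 0, confirming Bessel's inequality. (The deficit equals ||v − Σ <v,e_j> e_j||^2, the squared distance from v to span{e_j}.)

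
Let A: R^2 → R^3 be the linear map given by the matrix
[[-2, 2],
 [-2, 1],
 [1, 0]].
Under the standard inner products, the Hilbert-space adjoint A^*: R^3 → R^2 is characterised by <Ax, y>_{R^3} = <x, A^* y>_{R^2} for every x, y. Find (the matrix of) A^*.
A^* = A^T =
[[-2, -2, 1],
 [2, 1, 0]]

For real matrices with standard dot products, the defining identity <Ax, y> = <x, A^* y> gives (Ax)^T y = x^T (A^*) y, i.e. x^T A^T y = x^T (A^*) y. Since this holds for all x, y, we must have A^* = A^T. Therefore
A^* =
[[-2, -2, 1],
 [2, 1, 0]].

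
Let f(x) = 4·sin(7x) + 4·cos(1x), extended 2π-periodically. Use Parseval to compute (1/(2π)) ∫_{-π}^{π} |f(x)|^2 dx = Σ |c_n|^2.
Σ |c_n|^2 = 16

Expand |f|^2 and use orthogonality of {sin(nx), cos(mx)} on [-π, π]:
  ∫_{-π}^{π} sin(nx)^2 dx = π, ∫ cos(mx)^2 dx = π, and cross terms integrate to 0.
So ∫_{-π}^{π} f(x)^2 dx = 4^2 · π + 4^2 · π = (16 + 16)π.
Divide by 2π: (16 + 16)/2 = 16.
By Parseval, this equals Σ |c_n|^2.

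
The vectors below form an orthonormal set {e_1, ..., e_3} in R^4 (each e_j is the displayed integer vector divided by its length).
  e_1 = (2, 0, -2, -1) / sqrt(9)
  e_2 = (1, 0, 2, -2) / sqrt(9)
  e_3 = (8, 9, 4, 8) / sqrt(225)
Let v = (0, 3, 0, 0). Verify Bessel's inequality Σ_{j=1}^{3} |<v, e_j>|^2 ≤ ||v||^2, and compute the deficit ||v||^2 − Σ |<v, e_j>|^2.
Σ |<v, e_j>|^2 = 81/25; ||v||^2 = 9; deficit = 144/25

Write each e_j = u_j / sqrt(<u_j, u_j>) where u_j is the displayed integer vector. Then <v, e_j> = <v, u_j> / sqrt(<u_j, u_j>), so |<v, e_j>|^2 = <v, u_j>^2 / <u_j, u_j>.
Coefficients: <v, e_1> = 0/sqrt(9), <v, e_2> = 0/sqrt(9), <v, e_3> = 27/sqrt(225).
Square and sum: Σ |<v, e_j>|^2 = 81/25.
Compute ||v||^2 = v·v = 9.
Deficit = 9 − 81/25 = 144/25 ≥ 0, confirming Bessel's inequality. (The deficit equals ||v − Σ <v,e_j> e_j||^2, the squared distance from v to span{e_j}.)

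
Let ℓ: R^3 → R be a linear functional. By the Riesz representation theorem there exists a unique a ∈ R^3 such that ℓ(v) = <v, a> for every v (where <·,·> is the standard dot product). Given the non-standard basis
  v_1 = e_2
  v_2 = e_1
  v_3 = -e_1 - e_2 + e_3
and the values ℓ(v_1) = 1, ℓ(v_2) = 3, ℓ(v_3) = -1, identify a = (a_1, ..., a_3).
a = (3, 1, 3)

Write a = (a_1, ..., a_3) in the standard basis. For each basis vector v_i, ℓ(v_i) = <v_i, a> is a linear equation in the a_j's. Collect the n equations into a matrix system V a = ℓ, where row i of V is v_i (expressed in the standard basis). Since V is invertible (lower-triangular with 1s on the diagonal, up to permutation), solve by back-substitution:
  V =
[[0, 1, 0],
 [1, 0, 0],
 [-1, -1, 1]]
  V a = (1, 3, -1)
Solving gives a = (3, 1, 3).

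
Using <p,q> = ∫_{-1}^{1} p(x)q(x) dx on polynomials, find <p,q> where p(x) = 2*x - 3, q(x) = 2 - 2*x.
<p,q> = -44/3

Expand the product: p(x)·q(x) = -4*x^2 + 10*x - 6.
∫_{-1}^{1} of each monomial x^k gives [2/(k+1) if k even, 0 if k odd]. Integrating term-by-term (or equivalently evaluating the antiderivative F(x) = -4*x^3/3 + 5*x^2 - 6*x at the endpoints):
  F(1) − F(−1) = -7/3 − (37/3) = -44/3.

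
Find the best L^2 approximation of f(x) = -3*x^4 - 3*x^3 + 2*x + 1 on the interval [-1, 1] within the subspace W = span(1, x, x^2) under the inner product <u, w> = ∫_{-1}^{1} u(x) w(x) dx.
g(x) = -18*x^2/7 + x/5 + 44/35

The best approximation g ∈ W is the orthogonal projection of f onto W. Writing g = a_0 + a_1 x + a_2 x^2, the coefficients solve the normal equations G · a = b where
  G_{ij} = <φ_i, φ_j> and b_i = <f, φ_i>, with φ_0 = 1, φ_1 = x, φ_2 = x^2.
G =
  [2, 0, 2/3]
  [0, 2/3, 0]
  [2/3, 0, 2/5],
b = (4/5, 2/15, -4/21).
Solving gives a_0 = 44/35, a_1 = 1/5, a_2 = -18/7, so
  g(x) = -18*x^2/7 + x/5 + 44/35.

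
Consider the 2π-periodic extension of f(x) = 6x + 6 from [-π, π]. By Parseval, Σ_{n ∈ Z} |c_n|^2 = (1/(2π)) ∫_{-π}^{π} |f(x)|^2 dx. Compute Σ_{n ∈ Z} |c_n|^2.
Σ |c_n|^2 = 12π^2 + 36

Expand and integrate term by term over [-π, π]:
  ∫ (6x)^2 dx = 36·(2π^3/3); ∫ 2·6·(6)·x dx = 0 (odd integrand); ∫ 6^2 dx = 36·2π.
So (1/(2π)) ∫_{-π}^{π} (6x + 6)^2 dx = 36π^2/3 + 36 = 12π^2 + 36.
Parseval ⇒ Σ |c_n|^2 = 12π^2 + 36.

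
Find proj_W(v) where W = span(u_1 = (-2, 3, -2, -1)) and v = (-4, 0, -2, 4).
proj_W(v) = (-8/9, 4/3, -8/9, -4/9)

Set up U = [u_1 | ... | u_1] ∈ R^(4×1). The projector onto W = col(U) is P = U (U^T U)^(-1) U^T.
Compute U^T U =
  [18],
and U^T v = (8).
Solve U^T U · c = U^T v for the coefficients: c = (4/9). The projection is proj_W(v) = U c.
Check: (v - proj_W(v)) · u_1 = 0  (should be 0).
Result: proj_W(v) = (-8/9, 4/3, -8/9, -4/9).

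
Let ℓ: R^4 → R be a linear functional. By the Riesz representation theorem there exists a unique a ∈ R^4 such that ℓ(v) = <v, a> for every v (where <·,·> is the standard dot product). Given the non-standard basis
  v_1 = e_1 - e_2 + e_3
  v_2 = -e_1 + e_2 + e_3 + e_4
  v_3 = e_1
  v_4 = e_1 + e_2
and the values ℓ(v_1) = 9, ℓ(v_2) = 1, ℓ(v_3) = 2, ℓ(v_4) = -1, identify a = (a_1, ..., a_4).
a = (2, -3, 4, 2)

Write a = (a_1, ..., a_4) in the standard basis. For each basis vector v_i, ℓ(v_i) = <v_i, a> is a linear equation in the a_j's. Collect the n equations into a matrix system V a = ℓ, where row i of V is v_i (expressed in the standard basis). Since V is invertible (lower-triangular with 1s on the diagonal, up to permutation), solve by back-substitution:
  V =
[[1, -1, 1, 0],
 [-1, 1, 1, 1],
 [1, 0, 0, 0],
 [1, 1, 0, 0]]
  V a = (9, 1, 2, -1)
Solving gives a = (2, -3, 4, 2).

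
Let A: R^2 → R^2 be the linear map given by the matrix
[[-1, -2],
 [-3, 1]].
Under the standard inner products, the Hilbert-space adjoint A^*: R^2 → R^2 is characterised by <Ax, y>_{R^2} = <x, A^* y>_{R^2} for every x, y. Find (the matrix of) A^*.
A^* = A^T =
[[-1, -3],
 [-2, 1]]

For real matrices with standard dot products, the defining identity <Ax, y> = <x, A^* y> gives (Ax)^T y = x^T (A^*) y, i.e. x^T A^T y = x^T (A^*) y. Since this holds for all x, y, we must have A^* = A^T. Therefore
A^* =
[[-1, -3],
 [-2, 1]].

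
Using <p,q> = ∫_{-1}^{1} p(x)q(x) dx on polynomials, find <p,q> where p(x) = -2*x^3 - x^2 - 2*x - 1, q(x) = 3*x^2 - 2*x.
<p,q> = 16/15

Expand the product: p(x)·q(x) = -6*x^5 + x^4 - 4*x^3 + x^2 + 2*x.
∫_{-1}^{1} of each monomial x^k gives [2/(k+1) if k even, 0 if k odd]. Integrating term-by-term (or equivalently evaluating the antiderivative F(x) = -x^6 + x^5/5 - x^4 + x^3/3 + x^2 at the endpoints):
  F(1) − F(−1) = -7/15 − (-23/15) = 16/15.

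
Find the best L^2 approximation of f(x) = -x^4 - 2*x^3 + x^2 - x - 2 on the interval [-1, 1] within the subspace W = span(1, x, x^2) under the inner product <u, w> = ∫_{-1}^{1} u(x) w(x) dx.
g(x) = x^2/7 - 11*x/5 - 67/35

The best approximation g ∈ W is the orthogonal projection of f onto W. Writing g = a_0 + a_1 x + a_2 x^2, the coefficients solve the normal equations G · a = b where
  G_{ij} = <φ_i, φ_j> and b_i = <f, φ_i>, with φ_0 = 1, φ_1 = x, φ_2 = x^2.
G =
  [2, 0, 2/3]
  [0, 2/3, 0]
  [2/3, 0, 2/5],
b = (-56/15, -22/15, -128/105).
Solving gives a_0 = -67/35, a_1 = -11/5, a_2 = 1/7, so
  g(x) = x^2/7 - 11*x/5 - 67/35.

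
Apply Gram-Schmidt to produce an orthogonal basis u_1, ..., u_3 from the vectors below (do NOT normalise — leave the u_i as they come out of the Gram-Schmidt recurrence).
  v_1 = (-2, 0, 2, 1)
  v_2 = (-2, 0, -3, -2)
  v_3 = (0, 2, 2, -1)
Orthogonal basis:
  u_1 = (-2, 0, 2, 1)
  u_2 = (-26/9, 0, -19/9, -14/9)
  u_3 = (22/137, 2, 132/137, -220/137)

Apply the Gram-Schmidt recurrence
  u_1 = v_1
  u_i = v_i − Σ_{j<i} ((v_i · u_j) / (u_j · u_j)) · u_j.

Step by step this gives:
  u_1 = (-2, 0, 2, 1)
  u_2 = (-26/9, 0, -19/9, -14/9)
  u_3 = (22/137, 2, 132/137, -220/137)

Orthogonality check:
  u_2 · u_1 = 0 (should be 0)
  u_3 · u_1 = 0 (should be 0)
  u_3 · u_2 = 0 (should be 0)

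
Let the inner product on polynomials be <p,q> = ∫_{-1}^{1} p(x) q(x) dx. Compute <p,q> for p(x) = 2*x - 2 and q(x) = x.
<p,q> = 4/3

Expand the product: p(x)·q(x) = 2*x^2 - 2*x.
∫_{-1}^{1} of each monomial x^k gives [2/(k+1) if k even, 0 if k odd]. Integrating term-by-term (or equivalently evaluating the antiderivative F(x) = 2*x^3/3 - x^2 at the endpoints):
  F(1) − F(−1) = -1/3 − (-5/3) = 4/3.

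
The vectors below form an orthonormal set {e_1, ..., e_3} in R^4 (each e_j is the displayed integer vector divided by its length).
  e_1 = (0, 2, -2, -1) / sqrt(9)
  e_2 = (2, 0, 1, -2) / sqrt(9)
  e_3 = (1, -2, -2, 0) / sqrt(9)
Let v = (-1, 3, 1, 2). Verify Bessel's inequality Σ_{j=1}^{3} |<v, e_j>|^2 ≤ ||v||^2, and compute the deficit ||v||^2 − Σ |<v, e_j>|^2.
Σ |<v, e_j>|^2 = 110/9; ||v||^2 = 15; deficit = 25/9

Write each e_j = u_j / sqrt(<u_j, u_j>) where u_j is the displayed integer vector. Then <v, e_j> = <v, u_j> / sqrt(<u_j, u_j>), so |<v, e_j>|^2 = <v, u_j>^2 / <u_j, u_j>.
Coefficients: <v, e_1> = 2/sqrt(9), <v, e_2> = -5/sqrt(9), <v, e_3> = -9/sqrt(9).
Square and sum: Σ |<v, e_j>|^2 = 110/9.
Compute ||v||^2 = v·v = 15.
Deficit = 15 − 110/9 = 25/9 ≥ 0, confirming Bessel's inequality. (The deficit equals ||v − Σ <v,e_j> e_j||^2, the squared distance from v to span{e_j}.)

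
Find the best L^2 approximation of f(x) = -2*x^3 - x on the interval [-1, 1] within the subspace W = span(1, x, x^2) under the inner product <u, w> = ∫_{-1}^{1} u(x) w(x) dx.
g(x) = -11*x/5

The best approximation g ∈ W is the orthogonal projection of f onto W. Writing g = a_0 + a_1 x + a_2 x^2, the coefficients solve the normal equations G · a = b where
  G_{ij} = <φ_i, φ_j> and b_i = <f, φ_i>, with φ_0 = 1, φ_1 = x, φ_2 = x^2.
G =
  [2, 0, 2/3]
  [0, 2/3, 0]
  [2/3, 0, 2/5],
b = (0, -22/15, 0).
Solving gives a_0 = 0, a_1 = -11/5, a_2 = 0, so
  g(x) = -11*x/5.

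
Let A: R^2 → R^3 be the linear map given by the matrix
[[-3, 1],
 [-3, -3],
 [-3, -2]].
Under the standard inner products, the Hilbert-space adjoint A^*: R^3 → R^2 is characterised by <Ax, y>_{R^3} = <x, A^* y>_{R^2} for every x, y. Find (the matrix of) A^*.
A^* = A^T =
[[-3, -3, -3],
 [1, -3, -2]]

For real matrices with standard dot products, the defining identity <Ax, y> = <x, A^* y> gives (Ax)^T y = x^T (A^*) y, i.e. x^T A^T y = x^T (A^*) y. Since this holds for all x, y, we must have A^* = A^T. Therefore
A^* =
[[-3, -3, -3],
 [1, -3, -2]].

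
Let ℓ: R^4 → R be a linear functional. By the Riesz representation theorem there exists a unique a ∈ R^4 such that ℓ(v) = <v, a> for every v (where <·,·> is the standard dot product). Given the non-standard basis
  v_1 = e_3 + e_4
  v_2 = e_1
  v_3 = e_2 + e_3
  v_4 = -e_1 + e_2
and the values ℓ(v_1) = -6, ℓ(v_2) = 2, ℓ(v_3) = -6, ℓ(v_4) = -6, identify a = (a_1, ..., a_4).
a = (2, -4, -2, -4)

Write a = (a_1, ..., a_4) in the standard basis. For each basis vector v_i, ℓ(v_i) = <v_i, a> is a linear equation in the a_j's. Collect the n equations into a matrix system V a = ℓ, where row i of V is v_i (expressed in the standard basis). Since V is invertible (lower-triangular with 1s on the diagonal, up to permutation), solve by back-substitution:
  V =
[[0, 0, 1, 1],
 [1, 0, 0, 0],
 [0, 1, 1, 0],
 [-1, 1, 0, 0]]
  V a = (-6, 2, -6, -6)
Solving gives a = (2, -4, -2, -4).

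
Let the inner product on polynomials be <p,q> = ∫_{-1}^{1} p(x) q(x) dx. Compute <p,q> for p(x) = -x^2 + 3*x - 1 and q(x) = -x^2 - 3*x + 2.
<p,q> = -154/15

Expand the product: p(x)·q(x) = x^4 - 10*x^2 + 9*x - 2.
∫_{-1}^{1} of each monomial x^k gives [2/(k+1) if k even, 0 if k odd]. Integrating term-by-term (or equivalently evaluating the antiderivative F(x) = x^5/5 - 10*x^3/3 + 9*x^2/2 - 2*x at the endpoints):
  F(1) − F(−1) = -19/30 − (289/30) = -154/15.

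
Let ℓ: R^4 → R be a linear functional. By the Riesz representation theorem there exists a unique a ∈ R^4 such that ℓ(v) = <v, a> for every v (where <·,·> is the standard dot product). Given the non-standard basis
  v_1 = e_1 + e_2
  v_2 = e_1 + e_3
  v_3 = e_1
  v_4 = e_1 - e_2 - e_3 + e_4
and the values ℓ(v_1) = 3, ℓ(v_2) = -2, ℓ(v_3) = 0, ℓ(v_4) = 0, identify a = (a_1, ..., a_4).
a = (0, 3, -2, 1)

Write a = (a_1, ..., a_4) in the standard basis. For each basis vector v_i, ℓ(v_i) = <v_i, a> is a linear equation in the a_j's. Collect the n equations into a matrix system V a = ℓ, where row i of V is v_i (expressed in the standard basis). Since V is invertible (lower-triangular with 1s on the diagonal, up to permutation), solve by back-substitution:
  V =
[[1, 1, 0, 0],
 [1, 0, 1, 0],
 [1, 0, 0, 0],
 [1, -1, -1, 1]]
  V a = (3, -2, 0, 0)
Solving gives a = (0, 3, -2, 1).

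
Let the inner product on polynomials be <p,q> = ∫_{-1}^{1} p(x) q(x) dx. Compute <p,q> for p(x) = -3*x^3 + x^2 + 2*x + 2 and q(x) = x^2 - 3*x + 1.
<p,q> = 6

Expand the product: p(x)·q(x) = -3*x^5 + 10*x^4 - 4*x^3 - 3*x^2 - 4*x + 2.
∫_{-1}^{1} of each monomial x^k gives [2/(k+1) if k even, 0 if k odd]. Integrating term-by-term (or equivalently evaluating the antiderivative F(x) = -x^6/2 + 2*x^5 - x^4 - x^3 - 2*x^2 + 2*x at the endpoints):
  F(1) − F(−1) = -1/2 − (-13/2) = 6.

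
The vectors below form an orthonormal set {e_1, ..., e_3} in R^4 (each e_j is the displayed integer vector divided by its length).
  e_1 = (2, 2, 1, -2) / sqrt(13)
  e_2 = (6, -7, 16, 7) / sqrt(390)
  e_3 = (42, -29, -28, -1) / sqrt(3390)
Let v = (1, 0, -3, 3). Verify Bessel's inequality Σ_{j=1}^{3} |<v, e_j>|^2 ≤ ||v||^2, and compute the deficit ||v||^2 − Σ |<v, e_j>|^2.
Σ |<v, e_j>|^2 = 1058/113; ||v||^2 = 19; deficit = 1089/113

Write each e_j = u_j / sqrt(<u_j, u_j>) where u_j is the displayed integer vector. Then <v, e_j> = <v, u_j> / sqrt(<u_j, u_j>), so |<v, e_j>|^2 = <v, u_j>^2 / <u_j, u_j>.
Coefficients: <v, e_1> = -7/sqrt(13), <v, e_2> = -21/sqrt(390), <v, e_3> = 123/sqrt(3390).
Square and sum: Σ |<v, e_j>|^2 = 1058/113.
Compute ||v||^2 = v·v = 19.
Deficit = 19 − 1058/113 = 1089/113 ≥ 0, confirming Bessel's inequality. (The deficit equals ||v − Σ <v,e_j> e_j||^2, the squared distance from v to span{e_j}.)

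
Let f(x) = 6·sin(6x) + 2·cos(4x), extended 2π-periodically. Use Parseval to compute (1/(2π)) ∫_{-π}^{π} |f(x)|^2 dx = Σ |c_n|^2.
Σ |c_n|^2 = 20

Expand |f|^2 and use orthogonality of {sin(nx), cos(mx)} on [-π, π]:
  ∫_{-π}^{π} sin(nx)^2 dx = π, ∫ cos(mx)^2 dx = π, and cross terms integrate to 0.
So ∫_{-π}^{π} f(x)^2 dx = 6^2 · π + 2^2 · π = (36 + 4)π.
Divide by 2π: (36 + 4)/2 = 20.
By Parseval, this equals Σ |c_n|^2.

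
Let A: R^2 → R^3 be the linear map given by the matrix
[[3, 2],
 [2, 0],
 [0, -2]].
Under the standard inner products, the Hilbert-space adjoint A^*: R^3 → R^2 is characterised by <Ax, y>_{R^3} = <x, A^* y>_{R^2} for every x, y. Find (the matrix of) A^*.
A^* = A^T =
[[3, 2, 0],
 [2, 0, -2]]

For real matrices with standard dot products, the defining identity <Ax, y> = <x, A^* y> gives (Ax)^T y = x^T (A^*) y, i.e. x^T A^T y = x^T (A^*) y. Since this holds for all x, y, we must have A^* = A^T. Therefore
A^* =
[[3, 2, 0],
 [2, 0, -2]].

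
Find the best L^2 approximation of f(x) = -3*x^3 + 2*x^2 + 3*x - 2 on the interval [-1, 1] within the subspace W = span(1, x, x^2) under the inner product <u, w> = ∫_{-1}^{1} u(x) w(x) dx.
g(x) = 2*x^2 + 6*x/5 - 2

The best approximation g ∈ W is the orthogonal projection of f onto W. Writing g = a_0 + a_1 x + a_2 x^2, the coefficients solve the normal equations G · a = b where
  G_{ij} = <φ_i, φ_j> and b_i = <f, φ_i>, with φ_0 = 1, φ_1 = x, φ_2 = x^2.
G =
  [2, 0, 2/3]
  [0, 2/3, 0]
  [2/3, 0, 2/5],
b = (-8/3, 4/5, -8/15).
Solving gives a_0 = -2, a_1 = 6/5, a_2 = 2, so
  g(x) = 2*x^2 + 6*x/5 - 2.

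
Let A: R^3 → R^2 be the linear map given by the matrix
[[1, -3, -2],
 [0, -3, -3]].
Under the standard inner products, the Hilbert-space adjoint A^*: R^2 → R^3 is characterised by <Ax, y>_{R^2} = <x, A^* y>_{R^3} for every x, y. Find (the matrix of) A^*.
A^* = A^T =
[[1, 0],
 [-3, -3],
 [-2, -3]]

For real matrices with standard dot products, the defining identity <Ax, y> = <x, A^* y> gives (Ax)^T y = x^T (A^*) y, i.e. x^T A^T y = x^T (A^*) y. Since this holds for all x, y, we must have A^* = A^T. Therefore
A^* =
[[1, 0],
 [-3, -3],
 [-2, -3]].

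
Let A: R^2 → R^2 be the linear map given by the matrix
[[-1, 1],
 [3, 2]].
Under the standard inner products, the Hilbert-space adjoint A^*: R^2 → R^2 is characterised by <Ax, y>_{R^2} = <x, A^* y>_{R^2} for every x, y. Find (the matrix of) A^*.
A^* = A^T =
[[-1, 3],
 [1, 2]]

For real matrices with standard dot products, the defining identity <Ax, y> = <x, A^* y> gives (Ax)^T y = x^T (A^*) y, i.e. x^T A^T y = x^T (A^*) y. Since this holds for all x, y, we must have A^* = A^T. Therefore
A^* =
[[-1, 3],
 [1, 2]].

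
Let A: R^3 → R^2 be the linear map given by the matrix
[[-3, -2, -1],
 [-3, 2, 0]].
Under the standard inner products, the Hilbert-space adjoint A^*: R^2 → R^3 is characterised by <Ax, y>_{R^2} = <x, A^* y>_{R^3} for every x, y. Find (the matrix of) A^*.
A^* = A^T =
[[-3, -3],
 [-2, 2],
 [-1, 0]]

For real matrices with standard dot products, the defining identity <Ax, y> = <x, A^* y> gives (Ax)^T y = x^T (A^*) y, i.e. x^T A^T y = x^T (A^*) y. Since this holds for all x, y, we must have A^* = A^T. Therefore
A^* =
[[-3, -3],
 [-2, 2],
 [-1, 0]].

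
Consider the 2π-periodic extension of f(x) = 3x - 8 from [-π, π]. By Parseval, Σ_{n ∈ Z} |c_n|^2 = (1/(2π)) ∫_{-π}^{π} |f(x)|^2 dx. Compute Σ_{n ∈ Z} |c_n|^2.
Σ |c_n|^2 = 3π^2 + 64

Expand and integrate term by term over [-π, π]:
  ∫ (3x)^2 dx = 9·(2π^3/3); ∫ 2·3·(-8)·x dx = 0 (odd integrand); ∫ (-8)^2 dx = 64·2π.
So (1/(2π)) ∫_{-π}^{π} (3x - 8)^2 dx = 9π^2/3 + 64 = 3π^2 + 64.
Parseval ⇒ Σ |c_n|^2 = 3π^2 + 64.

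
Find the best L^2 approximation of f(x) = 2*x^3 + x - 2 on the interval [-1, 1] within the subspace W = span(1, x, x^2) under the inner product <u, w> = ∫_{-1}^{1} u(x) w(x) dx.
g(x) = 11*x/5 - 2

The best approximation g ∈ W is the orthogonal projection of f onto W. Writing g = a_0 + a_1 x + a_2 x^2, the coefficients solve the normal equations G · a = b where
  G_{ij} = <φ_i, φ_j> and b_i = <f, φ_i>, with φ_0 = 1, φ_1 = x, φ_2 = x^2.
G =
  [2, 0, 2/3]
  [0, 2/3, 0]
  [2/3, 0, 2/5],
b = (-4, 22/15, -4/3).
Solving gives a_0 = -2, a_1 = 11/5, a_2 = 0, so
  g(x) = 11*x/5 - 2.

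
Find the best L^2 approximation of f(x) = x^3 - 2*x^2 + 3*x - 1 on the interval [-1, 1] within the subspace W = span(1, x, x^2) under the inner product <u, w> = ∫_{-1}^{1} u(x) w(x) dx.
g(x) = -2*x^2 + 18*x/5 - 1

The best approximation g ∈ W is the orthogonal projection of f onto W. Writing g = a_0 + a_1 x + a_2 x^2, the coefficients solve the normal equations G · a = b where
  G_{ij} = <φ_i, φ_j> and b_i = <f, φ_i>, with φ_0 = 1, φ_1 = x, φ_2 = x^2.
G =
  [2, 0, 2/3]
  [0, 2/3, 0]
  [2/3, 0, 2/5],
b = (-10/3, 12/5, -22/15).
Solving gives a_0 = -1, a_1 = 18/5, a_2 = -2, so
  g(x) = -2*x^2 + 18*x/5 - 1.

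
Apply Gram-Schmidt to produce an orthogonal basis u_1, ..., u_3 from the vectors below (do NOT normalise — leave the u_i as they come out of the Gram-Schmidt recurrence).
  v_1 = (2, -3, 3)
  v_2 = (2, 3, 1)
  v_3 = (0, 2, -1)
Orthogonal basis:
  u_1 = (2, -3, 3)
  u_2 = (24/11, 30/11, 14/11)
  u_3 = (3/19, -1/19, -3/19)

Apply the Gram-Schmidt recurrence
  u_1 = v_1
  u_i = v_i − Σ_{j<i} ((v_i · u_j) / (u_j · u_j)) · u_j.

Step by step this gives:
  u_1 = (2, -3, 3)
  u_2 = (24/11, 30/11, 14/11)
  u_3 = (3/19, -1/19, -3/19)

Orthogonality check:
  u_2 · u_1 = 0 (should be 0)
  u_3 · u_1 = 0 (should be 0)
  u_3 · u_2 = 0 (should be 0)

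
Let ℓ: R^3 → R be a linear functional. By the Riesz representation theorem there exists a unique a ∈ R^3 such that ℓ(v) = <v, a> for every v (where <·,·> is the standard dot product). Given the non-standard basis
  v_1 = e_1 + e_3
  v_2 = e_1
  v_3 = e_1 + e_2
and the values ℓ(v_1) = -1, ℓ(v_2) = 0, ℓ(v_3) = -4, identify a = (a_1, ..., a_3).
a = (0, -4, -1)

Write a = (a_1, ..., a_3) in the standard basis. For each basis vector v_i, ℓ(v_i) = <v_i, a> is a linear equation in the a_j's. Collect the n equations into a matrix system V a = ℓ, where row i of V is v_i (expressed in the standard basis). Since V is invertible (lower-triangular with 1s on the diagonal, up to permutation), solve by back-substitution:
  V =
[[1, 0, 1],
 [1, 0, 0],
 [1, 1, 0]]
  V a = (-1, 0, -4)
Solving gives a = (0, -4, -1).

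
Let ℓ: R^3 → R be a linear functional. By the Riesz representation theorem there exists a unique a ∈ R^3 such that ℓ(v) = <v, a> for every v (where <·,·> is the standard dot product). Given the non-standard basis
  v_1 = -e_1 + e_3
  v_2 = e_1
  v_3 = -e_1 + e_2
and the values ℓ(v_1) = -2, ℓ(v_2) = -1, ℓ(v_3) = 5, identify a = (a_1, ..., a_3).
a = (-1, 4, -3)

Write a = (a_1, ..., a_3) in the standard basis. For each basis vector v_i, ℓ(v_i) = <v_i, a> is a linear equation in the a_j's. Collect the n equations into a matrix system V a = ℓ, where row i of V is v_i (expressed in the standard basis). Since V is invertible (lower-triangular with 1s on the diagonal, up to permutation), solve by back-substitution:
  V =
[[-1, 0, 1],
 [1, 0, 0],
 [-1, 1, 0]]
  V a = (-2, -1, 5)
Solving gives a = (-1, 4, -3).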